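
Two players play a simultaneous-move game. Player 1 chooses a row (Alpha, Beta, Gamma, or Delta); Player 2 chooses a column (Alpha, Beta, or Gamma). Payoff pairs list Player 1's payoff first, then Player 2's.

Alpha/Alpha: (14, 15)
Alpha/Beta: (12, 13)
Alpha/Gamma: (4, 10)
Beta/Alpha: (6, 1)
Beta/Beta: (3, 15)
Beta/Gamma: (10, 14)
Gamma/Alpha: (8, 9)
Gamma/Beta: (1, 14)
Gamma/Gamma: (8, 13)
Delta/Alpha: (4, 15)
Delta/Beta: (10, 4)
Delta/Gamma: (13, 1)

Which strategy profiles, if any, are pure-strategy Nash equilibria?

(Alpha, Alpha)

A profile is a Nash equilibrium when each player is best-responding to the other.
Player 1's best responses — vs Alpha: Alpha (payoff 14); vs Beta: Alpha (payoff 12); vs Gamma: Delta (payoff 13).
Player 2's best responses — vs Alpha: Alpha (payoff 15); vs Beta: Beta (payoff 15); vs Gamma: Beta (payoff 14); vs Delta: Alpha (payoff 15).
The only mutual best response is (Alpha, Alpha); neither player gains by switching there.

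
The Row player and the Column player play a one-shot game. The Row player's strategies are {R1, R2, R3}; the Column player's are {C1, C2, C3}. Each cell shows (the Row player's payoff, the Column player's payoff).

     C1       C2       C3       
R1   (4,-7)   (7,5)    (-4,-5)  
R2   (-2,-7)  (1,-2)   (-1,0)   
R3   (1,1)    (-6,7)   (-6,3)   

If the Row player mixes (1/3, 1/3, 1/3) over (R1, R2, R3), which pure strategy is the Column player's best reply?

C2

Compute the Column player's expected payoff from each pure strategy against the given mix.
C1: (1/3)·(-7) + (1/3)·(-7) + (1/3)·1 = -13/3
C2: (1/3)·5 + (1/3)·(-2) + (1/3)·7 = 10/3
C3: (1/3)·(-5) + (1/3)·0 + (1/3)·3 = -2/3
Highest expected payoff is 10/3, from C2.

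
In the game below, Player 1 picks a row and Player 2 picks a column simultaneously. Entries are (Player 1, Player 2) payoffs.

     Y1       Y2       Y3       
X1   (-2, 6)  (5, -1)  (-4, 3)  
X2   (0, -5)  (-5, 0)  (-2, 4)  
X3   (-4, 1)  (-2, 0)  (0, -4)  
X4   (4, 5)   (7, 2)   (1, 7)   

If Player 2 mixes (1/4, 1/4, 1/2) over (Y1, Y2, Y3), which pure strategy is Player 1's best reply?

X4

Player 1's best reply maximizes expected payoff against the mix.
X1: (1/4)·(-2) + (1/4)·5 + (1/2)·(-4) = -5/4
X2: (1/4)·0 + (1/4)·(-5) + (1/2)·(-2) = -9/4
X3: (1/4)·(-4) + (1/4)·(-2) + (1/2)·0 = -3/2
X4: (1/4)·4 + (1/4)·7 + (1/2)·1 = 13/4
Highest expected payoff is 13/4, from X4.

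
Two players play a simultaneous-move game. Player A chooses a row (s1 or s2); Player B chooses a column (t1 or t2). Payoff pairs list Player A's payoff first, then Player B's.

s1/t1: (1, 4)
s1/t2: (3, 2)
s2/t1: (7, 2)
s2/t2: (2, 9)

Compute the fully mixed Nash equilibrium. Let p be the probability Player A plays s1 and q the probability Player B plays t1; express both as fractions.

In a mixed NE each player is indifferent between their pure strategies, so the opponent's mix sets the indifference.
Player B indifferent between t1 and t2: p·4 + (1−p)·2 = p·2 + (1−p)·9 ⟹ 2 + 2p = 9 + (-7)p ⟹ p = 7/9.
Player A indifferent between s1 and s2: q·1 + (1−q)·3 = q·7 + (1−q)·2 ⟹ 3 + (-2)q = 2 + 5q ⟹ q = 1/7.

p = 7/9, q = 1/7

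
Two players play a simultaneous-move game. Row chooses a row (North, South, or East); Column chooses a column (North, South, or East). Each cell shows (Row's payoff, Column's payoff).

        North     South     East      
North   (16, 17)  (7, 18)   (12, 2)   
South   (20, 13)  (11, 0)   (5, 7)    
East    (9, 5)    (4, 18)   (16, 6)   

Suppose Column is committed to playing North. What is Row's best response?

With Column fixed at North, Row's payoffs are: North → 16, South → 20, East → 9.
The maximum is 20, achieved by South.

South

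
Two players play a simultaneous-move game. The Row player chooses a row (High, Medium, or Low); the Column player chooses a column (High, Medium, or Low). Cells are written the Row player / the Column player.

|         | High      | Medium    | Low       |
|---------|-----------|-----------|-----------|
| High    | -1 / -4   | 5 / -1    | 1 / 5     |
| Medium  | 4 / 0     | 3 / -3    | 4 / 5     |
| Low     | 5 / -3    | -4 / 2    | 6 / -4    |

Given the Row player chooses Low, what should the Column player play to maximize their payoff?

With the Row player fixed at Low, the Column player's payoffs are: High → -3, Medium → 2, Low → -4.
The maximum is 2, achieved by Medium.

Medium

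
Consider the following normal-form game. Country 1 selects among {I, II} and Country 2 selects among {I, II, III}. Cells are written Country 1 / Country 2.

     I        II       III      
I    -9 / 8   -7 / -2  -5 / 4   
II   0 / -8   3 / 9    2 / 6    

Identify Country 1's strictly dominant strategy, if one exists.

Check whether one of Country 1's strategies beats all alternatives regardless of what the opponent does.
II strictly dominates: vs I: 0 > -9; vs II: 3 > -7; vs III: 2 > -5.

II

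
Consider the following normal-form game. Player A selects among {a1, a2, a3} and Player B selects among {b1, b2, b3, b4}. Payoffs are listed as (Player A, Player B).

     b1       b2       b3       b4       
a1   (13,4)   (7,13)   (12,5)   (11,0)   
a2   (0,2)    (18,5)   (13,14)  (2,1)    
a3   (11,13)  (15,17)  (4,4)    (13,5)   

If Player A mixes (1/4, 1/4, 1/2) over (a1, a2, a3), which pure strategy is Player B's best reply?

Compute Player B's expected payoff from each pure strategy against the given mix.
b1: (1/4)·4 + (1/4)·2 + (1/2)·13 = 8
b2: (1/4)·13 + (1/4)·5 + (1/2)·17 = 13
b3: (1/4)·5 + (1/4)·14 + (1/2)·4 = 27/4
b4: (1/4)·0 + (1/4)·1 + (1/2)·5 = 11/4
Highest expected payoff is 13, from b2.

b2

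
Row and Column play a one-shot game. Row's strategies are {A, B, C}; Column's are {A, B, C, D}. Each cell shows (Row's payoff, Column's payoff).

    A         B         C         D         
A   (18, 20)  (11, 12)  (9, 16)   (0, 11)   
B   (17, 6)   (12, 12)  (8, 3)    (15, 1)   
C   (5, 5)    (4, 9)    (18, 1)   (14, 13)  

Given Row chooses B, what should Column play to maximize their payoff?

B

With Row fixed at B, Column's payoffs are: A → 6, B → 12, C → 3, D → 1.
The maximum is 12, achieved by B.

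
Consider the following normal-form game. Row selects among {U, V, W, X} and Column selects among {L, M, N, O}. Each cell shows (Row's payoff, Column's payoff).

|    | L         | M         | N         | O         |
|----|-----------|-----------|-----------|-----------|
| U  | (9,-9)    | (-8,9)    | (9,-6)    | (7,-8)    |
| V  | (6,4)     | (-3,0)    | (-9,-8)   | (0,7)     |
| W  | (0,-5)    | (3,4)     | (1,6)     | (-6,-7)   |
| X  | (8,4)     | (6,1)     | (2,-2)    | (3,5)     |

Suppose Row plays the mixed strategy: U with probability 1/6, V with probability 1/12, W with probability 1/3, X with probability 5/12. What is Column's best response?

M

Column's best reply maximizes expected payoff against the mix.
L: (1/6)·(-9) + (1/12)·4 + (1/3)·(-5) + (5/12)·4 = -7/6
M: (1/6)·9 + (1/12)·0 + (1/3)·4 + (5/12)·1 = 13/4
N: (1/6)·(-6) + (1/12)·(-8) + (1/3)·6 + (5/12)·(-2) = -1/2
O: (1/6)·(-8) + (1/12)·7 + (1/3)·(-7) + (5/12)·5 = -1
Highest expected payoff is 13/4, from M.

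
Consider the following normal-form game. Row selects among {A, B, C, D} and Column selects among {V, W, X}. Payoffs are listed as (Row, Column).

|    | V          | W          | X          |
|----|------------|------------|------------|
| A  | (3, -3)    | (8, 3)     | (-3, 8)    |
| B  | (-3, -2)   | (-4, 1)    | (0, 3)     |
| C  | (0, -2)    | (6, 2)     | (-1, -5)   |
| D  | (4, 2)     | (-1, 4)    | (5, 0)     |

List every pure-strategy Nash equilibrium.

There is no pure-strategy Nash equilibrium

Find each player's best response to every opponent strategy; NE are the intersections.
Row's best responses — vs V: D (payoff 4); vs W: A (payoff 8); vs X: D (payoff 5).
Column's best responses — vs A: X (payoff 8); vs B: X (payoff 3); vs C: W (payoff 2); vs D: W (payoff 4).
No cell has both players best-responding. For instance, Row's best reply to W is A, but against A Column prefers X over W.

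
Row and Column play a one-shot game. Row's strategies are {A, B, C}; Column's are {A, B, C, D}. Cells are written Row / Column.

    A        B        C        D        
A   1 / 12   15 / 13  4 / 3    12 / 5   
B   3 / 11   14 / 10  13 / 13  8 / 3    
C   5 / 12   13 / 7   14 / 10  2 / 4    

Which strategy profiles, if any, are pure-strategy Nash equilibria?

Check mutual best responses: a cell is a NE iff neither player can gain by unilaterally deviating.
Row's best responses — vs A: C (payoff 5); vs B: A (payoff 15); vs C: C (payoff 14); vs D: A (payoff 12).
Column's best responses — vs A: B (payoff 13); vs B: C (payoff 13); vs C: A (payoff 12).
Mutual best responses occur at (A, B) and (C, A); at each, neither player gains by switching.

(A, B) and (C, A)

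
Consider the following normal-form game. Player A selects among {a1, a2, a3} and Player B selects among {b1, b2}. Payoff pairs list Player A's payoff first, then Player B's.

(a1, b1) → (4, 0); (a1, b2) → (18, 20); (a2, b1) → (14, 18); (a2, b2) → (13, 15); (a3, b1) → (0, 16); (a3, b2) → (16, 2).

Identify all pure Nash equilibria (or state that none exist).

(a1, b2) and (a2, b1)

Check mutual best responses: a cell is a NE iff neither player can gain by unilaterally deviating.
Player A's best responses — vs b1: a2 (payoff 14); vs b2: a1 (payoff 18).
Player B's best responses — vs a1: b2 (payoff 20); vs a2: b1 (payoff 18); vs a3: b1 (payoff 16).
Mutual best responses occur at (a1, b2) and (a2, b1); at each, neither player gains by switching.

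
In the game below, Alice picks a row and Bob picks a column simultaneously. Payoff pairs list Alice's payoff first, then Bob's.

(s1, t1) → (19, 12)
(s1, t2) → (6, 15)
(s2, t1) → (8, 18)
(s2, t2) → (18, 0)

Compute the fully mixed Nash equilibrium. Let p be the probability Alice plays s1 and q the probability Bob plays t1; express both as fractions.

In a mixed NE each player is indifferent between their pure strategies, so the opponent's mix sets the indifference.
Bob indifferent between t1 and t2: p·12 + (1−p)·18 = p·15 + (1−p)·0 ⟹ 18 + (-6)p = 0 + 15p ⟹ p = 6/7.
Alice indifferent between s1 and s2: q·19 + (1−q)·6 = q·8 + (1−q)·18 ⟹ 6 + 13q = 18 + (-10)q ⟹ q = 12/23.

p = 6/7, q = 12/23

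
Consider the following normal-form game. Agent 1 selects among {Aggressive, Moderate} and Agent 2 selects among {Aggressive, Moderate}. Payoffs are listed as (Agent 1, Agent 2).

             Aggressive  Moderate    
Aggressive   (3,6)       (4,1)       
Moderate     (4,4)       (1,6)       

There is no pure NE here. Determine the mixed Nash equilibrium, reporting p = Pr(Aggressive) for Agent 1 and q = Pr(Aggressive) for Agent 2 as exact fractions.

p = 2/7, q = 3/4

Each player's mixing probability is pinned down by making the *other* player indifferent.
Agent 2 indifferent between Aggressive and Moderate: p·6 + (1−p)·4 = p·1 + (1−p)·6 ⟹ 4 + 2p = 6 + (-5)p ⟹ p = 2/7.
Agent 1 indifferent between Aggressive and Moderate: q·3 + (1−q)·4 = q·4 + (1−q)·1 ⟹ 4 + (-1)q = 1 + 3q ⟹ q = 3/4.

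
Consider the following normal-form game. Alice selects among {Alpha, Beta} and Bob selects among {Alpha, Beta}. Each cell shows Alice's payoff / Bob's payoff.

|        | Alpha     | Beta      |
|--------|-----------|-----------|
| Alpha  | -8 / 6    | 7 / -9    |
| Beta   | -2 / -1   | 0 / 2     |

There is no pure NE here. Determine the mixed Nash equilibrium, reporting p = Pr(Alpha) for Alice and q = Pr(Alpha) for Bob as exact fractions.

p = 1/6, q = 7/13

In a mixed NE each player is indifferent between their pure strategies, so the opponent's mix sets the indifference.
Bob indifferent between Alpha and Beta: p·6 + (1−p)·(-1) = p·(-9) + (1−p)·2 ⟹ (-1) + 7p = 2 + (-11)p ⟹ p = 1/6.
Alice indifferent between Alpha and Beta: q·(-8) + (1−q)·7 = q·(-2) + (1−q)·0 ⟹ 7 + (-15)q = 0 + (-2)q ⟹ q = 7/13.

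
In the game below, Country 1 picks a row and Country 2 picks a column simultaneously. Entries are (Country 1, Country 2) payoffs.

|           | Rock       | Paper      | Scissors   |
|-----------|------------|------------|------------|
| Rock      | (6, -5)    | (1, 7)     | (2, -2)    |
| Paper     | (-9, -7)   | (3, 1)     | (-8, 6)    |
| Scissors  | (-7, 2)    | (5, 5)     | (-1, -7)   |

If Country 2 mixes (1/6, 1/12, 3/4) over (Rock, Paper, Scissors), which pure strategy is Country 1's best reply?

Country 1's best reply maximizes expected payoff against the mix.
Rock: (1/6)·6 + (1/12)·1 + (3/4)·2 = 31/12
Paper: (1/6)·(-9) + (1/12)·3 + (3/4)·(-8) = -29/4
Scissors: (1/6)·(-7) + (1/12)·5 + (3/4)·(-1) = -3/2
Highest expected payoff is 31/12, from Rock.

Rock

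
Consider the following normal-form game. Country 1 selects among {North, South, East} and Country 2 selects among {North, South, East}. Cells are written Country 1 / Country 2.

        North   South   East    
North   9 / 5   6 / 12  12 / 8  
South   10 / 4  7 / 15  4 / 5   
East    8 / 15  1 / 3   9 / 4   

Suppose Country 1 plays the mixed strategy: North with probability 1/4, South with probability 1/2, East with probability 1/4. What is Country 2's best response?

South

Country 2's best reply maximizes expected payoff against the mix.
North: (1/4)·5 + (1/2)·4 + (1/4)·15 = 7
South: (1/4)·12 + (1/2)·15 + (1/4)·3 = 45/4
East: (1/4)·8 + (1/2)·5 + (1/4)·4 = 11/2
Highest expected payoff is 45/4, from South.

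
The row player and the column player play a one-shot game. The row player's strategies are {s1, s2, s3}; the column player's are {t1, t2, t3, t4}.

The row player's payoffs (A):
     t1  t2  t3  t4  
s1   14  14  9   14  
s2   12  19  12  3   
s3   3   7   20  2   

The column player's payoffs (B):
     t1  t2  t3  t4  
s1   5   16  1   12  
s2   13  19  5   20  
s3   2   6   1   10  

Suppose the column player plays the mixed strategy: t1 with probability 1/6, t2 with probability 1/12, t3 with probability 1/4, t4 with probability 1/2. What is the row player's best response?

s1

Compute the row player's expected payoff from each pure strategy against the given mix.
s1: (1/6)·14 + (1/12)·14 + (1/4)·9 + (1/2)·14 = 51/4
s2: (1/6)·12 + (1/12)·19 + (1/4)·12 + (1/2)·3 = 97/12
s3: (1/6)·3 + (1/12)·7 + (1/4)·20 + (1/2)·2 = 85/12
Highest expected payoff is 51/4, from s1.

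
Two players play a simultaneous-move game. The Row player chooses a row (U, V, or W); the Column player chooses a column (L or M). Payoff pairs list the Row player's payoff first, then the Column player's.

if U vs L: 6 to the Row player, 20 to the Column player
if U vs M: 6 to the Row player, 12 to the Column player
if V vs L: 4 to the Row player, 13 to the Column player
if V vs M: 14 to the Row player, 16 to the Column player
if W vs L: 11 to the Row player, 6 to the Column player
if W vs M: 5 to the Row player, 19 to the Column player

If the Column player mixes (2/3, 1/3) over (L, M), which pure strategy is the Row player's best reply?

Compute the Row player's expected payoff from each pure strategy against the given mix.
U: (2/3)·6 + (1/3)·6 = 6
V: (2/3)·4 + (1/3)·14 = 22/3
W: (2/3)·11 + (1/3)·5 = 9
Highest expected payoff is 9, from W.

W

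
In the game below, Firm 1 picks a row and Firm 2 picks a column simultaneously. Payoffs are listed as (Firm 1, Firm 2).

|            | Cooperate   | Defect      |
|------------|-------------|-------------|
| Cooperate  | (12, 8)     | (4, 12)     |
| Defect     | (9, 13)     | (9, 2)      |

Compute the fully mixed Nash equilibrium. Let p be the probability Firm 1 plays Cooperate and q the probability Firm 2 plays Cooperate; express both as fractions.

In a mixed NE each player is indifferent between their pure strategies, so the opponent's mix sets the indifference.
Firm 2 indifferent between Cooperate and Defect: p·8 + (1−p)·13 = p·12 + (1−p)·2 ⟹ 13 + (-5)p = 2 + 10p ⟹ p = 11/15.
Firm 1 indifferent between Cooperate and Defect: q·12 + (1−q)·4 = q·9 + (1−q)·9 ⟹ 4 + 8q = 9 + 0q ⟹ q = 5/8.

p = 11/15, q = 5/8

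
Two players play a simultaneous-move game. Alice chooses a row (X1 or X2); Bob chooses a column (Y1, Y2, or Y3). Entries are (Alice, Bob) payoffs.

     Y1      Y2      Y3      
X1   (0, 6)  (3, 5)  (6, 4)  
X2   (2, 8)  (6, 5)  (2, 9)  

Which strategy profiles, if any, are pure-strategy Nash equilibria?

Find each player's best response to every opponent strategy; NE are the intersections.
Alice's best responses — vs Y1: X2 (payoff 2); vs Y2: X2 (payoff 6); vs Y3: X1 (payoff 6).
Bob's best responses — vs X1: Y1 (payoff 6); vs X2: Y3 (payoff 9).
No cell has both players best-responding. For instance, Alice's best reply to Y3 is X1, but against X1 Bob prefers Y1 over Y3.

None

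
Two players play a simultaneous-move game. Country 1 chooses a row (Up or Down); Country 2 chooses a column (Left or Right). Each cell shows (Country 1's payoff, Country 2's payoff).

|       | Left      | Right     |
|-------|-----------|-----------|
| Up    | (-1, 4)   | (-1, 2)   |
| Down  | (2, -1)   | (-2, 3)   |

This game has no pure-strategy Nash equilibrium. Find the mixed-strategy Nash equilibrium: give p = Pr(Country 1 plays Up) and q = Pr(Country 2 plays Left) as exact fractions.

p = 2/3, q = 1/4

Each player's mixing probability is pinned down by making the *other* player indifferent.
Country 2 indifferent between Left and Right: p·4 + (1−p)·(-1) = p·2 + (1−p)·3 ⟹ (-1) + 5p = 3 + (-1)p ⟹ p = 2/3.
Country 1 indifferent between Up and Down: q·(-1) + (1−q)·(-1) = q·2 + (1−q)·(-2) ⟹ (-1) + 0q = (-2) + 4q ⟹ q = 1/4.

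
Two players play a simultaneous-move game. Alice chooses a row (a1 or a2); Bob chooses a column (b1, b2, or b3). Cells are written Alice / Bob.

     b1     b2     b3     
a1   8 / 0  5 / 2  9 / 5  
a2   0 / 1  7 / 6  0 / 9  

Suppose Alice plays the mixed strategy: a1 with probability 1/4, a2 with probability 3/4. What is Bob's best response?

Compute Bob's expected payoff from each pure strategy against the given mix.
b1: (1/4)·0 + (3/4)·1 = 3/4
b2: (1/4)·2 + (3/4)·6 = 5
b3: (1/4)·5 + (3/4)·9 = 8
Highest expected payoff is 8, from b3.

b3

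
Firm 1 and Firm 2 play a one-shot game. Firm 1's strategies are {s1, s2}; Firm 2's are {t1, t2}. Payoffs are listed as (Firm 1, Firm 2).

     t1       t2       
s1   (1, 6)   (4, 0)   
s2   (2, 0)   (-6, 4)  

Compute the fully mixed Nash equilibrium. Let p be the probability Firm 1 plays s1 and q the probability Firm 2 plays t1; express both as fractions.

Each player's mixing probability is pinned down by making the *other* player indifferent.
Firm 2 indifferent between t1 and t2: p·6 + (1−p)·0 = p·0 + (1−p)·4 ⟹ 0 + 6p = 4 + (-4)p ⟹ p = 2/5.
Firm 1 indifferent between s1 and s2: q·1 + (1−q)·4 = q·2 + (1−q)·(-6) ⟹ 4 + (-3)q = (-6) + 8q ⟹ q = 10/11.

p = 2/5, q = 10/11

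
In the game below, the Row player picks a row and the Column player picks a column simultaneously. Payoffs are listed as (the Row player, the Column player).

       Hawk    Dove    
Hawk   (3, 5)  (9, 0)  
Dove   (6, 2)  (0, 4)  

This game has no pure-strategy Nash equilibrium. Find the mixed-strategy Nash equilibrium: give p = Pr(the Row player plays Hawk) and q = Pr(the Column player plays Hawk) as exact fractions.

p = 2/7, q = 3/4

Each player's mixing probability is pinned down by making the *other* player indifferent.
The Column player indifferent between Hawk and Dove: p·5 + (1−p)·2 = p·0 + (1−p)·4 ⟹ 2 + 3p = 4 + (-4)p ⟹ p = 2/7.
The Row player indifferent between Hawk and Dove: q·3 + (1−q)·9 = q·6 + (1−q)·0 ⟹ 9 + (-6)q = 0 + 6q ⟹ q = 3/4.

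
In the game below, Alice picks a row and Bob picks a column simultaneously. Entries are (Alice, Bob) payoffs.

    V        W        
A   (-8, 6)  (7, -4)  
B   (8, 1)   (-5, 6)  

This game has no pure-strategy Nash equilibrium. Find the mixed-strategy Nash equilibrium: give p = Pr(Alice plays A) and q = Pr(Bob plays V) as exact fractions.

In a mixed NE each player is indifferent between their pure strategies, so the opponent's mix sets the indifference.
Bob indifferent between V and W: p·6 + (1−p)·1 = p·(-4) + (1−p)·6 ⟹ 1 + 5p = 6 + (-10)p ⟹ p = 1/3.
Alice indifferent between A and B: q·(-8) + (1−q)·7 = q·8 + (1−q)·(-5) ⟹ 7 + (-15)q = (-5) + 13q ⟹ q = 3/7.

p = 1/3, q = 3/7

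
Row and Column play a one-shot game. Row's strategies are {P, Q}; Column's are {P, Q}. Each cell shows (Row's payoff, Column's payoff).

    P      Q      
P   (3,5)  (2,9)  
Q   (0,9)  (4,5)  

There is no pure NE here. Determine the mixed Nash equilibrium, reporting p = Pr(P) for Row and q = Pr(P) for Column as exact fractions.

Each player's mixing probability is pinned down by making the *other* player indifferent.
Column indifferent between P and Q: p·5 + (1−p)·9 = p·9 + (1−p)·5 ⟹ 9 + (-4)p = 5 + 4p ⟹ p = 1/2.
Row indifferent between P and Q: q·3 + (1−q)·2 = q·0 + (1−q)·4 ⟹ 2 + 1q = 4 + (-4)q ⟹ q = 2/5.

p = 1/2, q = 2/5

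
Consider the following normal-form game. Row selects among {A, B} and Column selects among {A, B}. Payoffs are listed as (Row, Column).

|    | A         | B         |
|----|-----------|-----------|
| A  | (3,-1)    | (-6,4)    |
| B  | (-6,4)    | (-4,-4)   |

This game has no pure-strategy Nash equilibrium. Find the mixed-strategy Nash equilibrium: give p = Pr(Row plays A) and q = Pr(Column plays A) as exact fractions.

p = 8/13, q = 2/11

In a mixed NE each player is indifferent between their pure strategies, so the opponent's mix sets the indifference.
Column indifferent between A and B: p·(-1) + (1−p)·4 = p·4 + (1−p)·(-4) ⟹ 4 + (-5)p = (-4) + 8p ⟹ p = 8/13.
Row indifferent between A and B: q·3 + (1−q)·(-6) = q·(-6) + (1−q)·(-4) ⟹ (-6) + 9q = (-4) + (-2)q ⟹ q = 2/11.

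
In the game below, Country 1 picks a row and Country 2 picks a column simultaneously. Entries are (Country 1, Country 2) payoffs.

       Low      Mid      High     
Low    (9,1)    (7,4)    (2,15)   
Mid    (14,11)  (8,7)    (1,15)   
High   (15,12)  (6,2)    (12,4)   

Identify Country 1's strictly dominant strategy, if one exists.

No strictly dominant strategy

A strategy is strictly dominant if it gives Country 1 a strictly higher payoff than every other strategy, against every choice by the opponent.
Low is not dominant: against Low, Mid gives 14 > 9.
Mid is not dominant: against Low, High gives 15 > 14.
High is not dominant: against Mid, Low gives 7 > 6.
No single strategy is best against every opponent action.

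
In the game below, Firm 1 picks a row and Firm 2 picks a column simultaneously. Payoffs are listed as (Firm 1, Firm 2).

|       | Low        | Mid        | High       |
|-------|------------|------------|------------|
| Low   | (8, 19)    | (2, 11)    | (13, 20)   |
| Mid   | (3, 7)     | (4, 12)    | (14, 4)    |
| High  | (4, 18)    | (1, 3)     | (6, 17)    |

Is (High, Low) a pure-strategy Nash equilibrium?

Holding Firm 2 at Low: Firm 1 gets 4 from High but could get 8 by switching to Low. Firm 1 has a profitable deviation.

No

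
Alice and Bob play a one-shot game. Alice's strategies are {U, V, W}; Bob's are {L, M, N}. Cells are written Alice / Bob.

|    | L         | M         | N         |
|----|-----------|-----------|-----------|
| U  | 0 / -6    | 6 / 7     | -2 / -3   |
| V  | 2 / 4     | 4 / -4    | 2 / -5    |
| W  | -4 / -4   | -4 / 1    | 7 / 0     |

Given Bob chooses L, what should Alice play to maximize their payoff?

V

With Bob fixed at L, Alice's payoffs are: U → 0, V → 2, W → -4.
The maximum is 2, achieved by V.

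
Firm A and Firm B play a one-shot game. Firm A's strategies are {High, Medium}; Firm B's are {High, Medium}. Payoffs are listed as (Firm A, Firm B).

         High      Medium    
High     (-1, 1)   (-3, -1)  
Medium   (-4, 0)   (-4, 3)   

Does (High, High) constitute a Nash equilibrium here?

Holding Firm B at High: Firm A gets -1 from High, versus -4 from Medium. No profitable deviation for Firm A.
Holding Firm A at High: Firm B gets 1 from High, versus -1 from Medium. No profitable deviation for Firm B either.

Yes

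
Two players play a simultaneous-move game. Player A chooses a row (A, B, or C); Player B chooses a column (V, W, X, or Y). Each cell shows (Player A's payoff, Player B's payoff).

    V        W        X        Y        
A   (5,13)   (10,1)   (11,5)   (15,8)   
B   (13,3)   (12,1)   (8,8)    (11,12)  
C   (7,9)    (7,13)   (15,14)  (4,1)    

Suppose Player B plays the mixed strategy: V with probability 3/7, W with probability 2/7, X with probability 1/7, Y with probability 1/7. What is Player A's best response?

B

Player A's best reply maximizes expected payoff against the mix.
A: (3/7)·5 + (2/7)·10 + (1/7)·11 + (1/7)·15 = 61/7
B: (3/7)·13 + (2/7)·12 + (1/7)·8 + (1/7)·11 = 82/7
C: (3/7)·7 + (2/7)·7 + (1/7)·15 + (1/7)·4 = 54/7
Highest expected payoff is 82/7, from B.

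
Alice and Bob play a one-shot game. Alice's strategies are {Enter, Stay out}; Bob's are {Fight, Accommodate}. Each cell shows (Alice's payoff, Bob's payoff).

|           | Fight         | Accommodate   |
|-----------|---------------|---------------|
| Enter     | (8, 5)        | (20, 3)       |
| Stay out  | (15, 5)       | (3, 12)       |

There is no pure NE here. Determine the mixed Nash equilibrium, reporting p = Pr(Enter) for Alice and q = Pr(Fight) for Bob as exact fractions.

Each player's mixing probability is pinned down by making the *other* player indifferent.
Bob indifferent between Fight and Accommodate: p·5 + (1−p)·5 = p·3 + (1−p)·12 ⟹ 5 + 0p = 12 + (-9)p ⟹ p = 7/9.
Alice indifferent between Enter and Stay out: q·8 + (1−q)·20 = q·15 + (1−q)·3 ⟹ 20 + (-12)q = 3 + 12q ⟹ q = 17/24.

p = 7/9, q = 17/24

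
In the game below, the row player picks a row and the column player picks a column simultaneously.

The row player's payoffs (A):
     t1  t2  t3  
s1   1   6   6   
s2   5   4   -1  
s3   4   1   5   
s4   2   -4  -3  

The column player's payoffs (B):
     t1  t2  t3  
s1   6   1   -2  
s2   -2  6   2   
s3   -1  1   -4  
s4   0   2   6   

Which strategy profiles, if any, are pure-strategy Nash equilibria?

Check mutual best responses: a cell is a NE iff neither player can gain by unilaterally deviating.
The row player's best responses — vs t1: s2 (payoff 5); vs t2: s1 (payoff 6); vs t3: s1 (payoff 6).
The column player's best responses — vs s1: t1 (payoff 6); vs s2: t2 (payoff 6); vs s3: t2 (payoff 1); vs s4: t3 (payoff 6).
No cell has both players best-responding. For instance, the row player's best reply to t2 is s1, but against s1 the column player prefers t1 over t2.

There is no pure-strategy Nash equilibrium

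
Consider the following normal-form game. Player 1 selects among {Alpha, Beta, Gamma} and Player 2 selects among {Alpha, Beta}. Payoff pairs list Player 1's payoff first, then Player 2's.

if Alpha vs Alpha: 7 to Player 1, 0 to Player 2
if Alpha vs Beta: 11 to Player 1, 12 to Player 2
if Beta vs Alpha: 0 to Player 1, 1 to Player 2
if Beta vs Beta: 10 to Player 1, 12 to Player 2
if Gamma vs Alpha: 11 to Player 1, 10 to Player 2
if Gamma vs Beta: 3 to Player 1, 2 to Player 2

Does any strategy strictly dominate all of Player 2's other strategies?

No strictly dominant strategy

A strategy is strictly dominant if it gives Player 2 a strictly higher payoff than every other strategy, against every choice by the opponent.
Alpha is not dominant: against Alpha, Beta gives 12 > 0.
Beta is not dominant: against Gamma, Alpha gives 10 > 2.
No single strategy is best against every opponent action.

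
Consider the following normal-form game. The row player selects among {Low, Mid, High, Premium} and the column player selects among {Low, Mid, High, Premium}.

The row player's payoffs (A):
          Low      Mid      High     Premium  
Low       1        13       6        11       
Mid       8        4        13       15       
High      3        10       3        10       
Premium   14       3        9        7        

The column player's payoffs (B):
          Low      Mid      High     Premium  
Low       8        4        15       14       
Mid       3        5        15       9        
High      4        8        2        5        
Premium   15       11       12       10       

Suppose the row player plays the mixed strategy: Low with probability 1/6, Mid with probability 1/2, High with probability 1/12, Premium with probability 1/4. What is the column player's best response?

High

Compute the column player's expected payoff from each pure strategy against the given mix.
Low: (1/6)·8 + (1/2)·3 + (1/12)·4 + (1/4)·15 = 83/12
Mid: (1/6)·4 + (1/2)·5 + (1/12)·8 + (1/4)·11 = 79/12
High: (1/6)·15 + (1/2)·15 + (1/12)·2 + (1/4)·12 = 79/6
Premium: (1/6)·14 + (1/2)·9 + (1/12)·5 + (1/4)·10 = 39/4
Highest expected payoff is 79/6, from High.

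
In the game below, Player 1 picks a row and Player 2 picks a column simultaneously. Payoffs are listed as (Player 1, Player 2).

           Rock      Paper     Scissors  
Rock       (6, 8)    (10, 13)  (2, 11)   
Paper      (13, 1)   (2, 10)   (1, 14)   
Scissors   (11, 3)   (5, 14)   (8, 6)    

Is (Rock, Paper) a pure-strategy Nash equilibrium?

Holding Player 2 at Paper: Player 1 gets 10 from Rock, versus 2 from Paper, 5 from Scissors. No profitable deviation for Player 1.
Holding Player 1 at Rock: Player 2 gets 13 from Paper, versus 8 from Rock, 11 from Scissors. No profitable deviation for Player 2 either.

Yes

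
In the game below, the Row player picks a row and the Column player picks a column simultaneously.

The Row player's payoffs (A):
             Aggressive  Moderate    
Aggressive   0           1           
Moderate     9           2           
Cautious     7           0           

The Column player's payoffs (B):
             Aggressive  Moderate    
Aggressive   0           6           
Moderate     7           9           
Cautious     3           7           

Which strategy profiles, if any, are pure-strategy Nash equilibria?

(Moderate, Moderate)

Find each player's best response to every opponent strategy; NE are the intersections.
The Row player's best responses — vs Aggressive: Moderate (payoff 9); vs Moderate: Moderate (payoff 2).
The Column player's best responses — vs Aggressive: Moderate (payoff 6); vs Moderate: Moderate (payoff 9); vs Cautious: Moderate (payoff 7).
The only mutual best response is (Moderate, Moderate); neither player gains by switching there.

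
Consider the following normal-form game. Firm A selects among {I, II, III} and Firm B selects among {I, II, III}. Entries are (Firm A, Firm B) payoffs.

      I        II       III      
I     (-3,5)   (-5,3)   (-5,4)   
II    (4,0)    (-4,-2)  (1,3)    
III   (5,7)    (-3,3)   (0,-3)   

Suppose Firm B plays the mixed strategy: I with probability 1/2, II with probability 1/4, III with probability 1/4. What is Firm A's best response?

Compute Firm A's expected payoff from each pure strategy against the given mix.
I: (1/2)·(-3) + (1/4)·(-5) + (1/4)·(-5) = -4
II: (1/2)·4 + (1/4)·(-4) + (1/4)·1 = 5/4
III: (1/2)·5 + (1/4)·(-3) + (1/4)·0 = 7/4
Highest expected payoff is 7/4, from III.

III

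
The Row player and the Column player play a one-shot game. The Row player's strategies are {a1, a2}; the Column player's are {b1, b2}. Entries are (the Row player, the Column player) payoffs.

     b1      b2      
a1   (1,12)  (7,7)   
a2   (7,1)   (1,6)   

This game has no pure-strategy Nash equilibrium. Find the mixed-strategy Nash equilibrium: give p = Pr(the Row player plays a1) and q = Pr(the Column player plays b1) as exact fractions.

p = 1/2, q = 1/2

Each player's mixing probability is pinned down by making the *other* player indifferent.
The Column player indifferent between b1 and b2: p·12 + (1−p)·1 = p·7 + (1−p)·6 ⟹ 1 + 11p = 6 + 1p ⟹ p = 1/2.
The Row player indifferent between a1 and a2: q·1 + (1−q)·7 = q·7 + (1−q)·1 ⟹ 7 + (-6)q = 1 + 6q ⟹ q = 1/2.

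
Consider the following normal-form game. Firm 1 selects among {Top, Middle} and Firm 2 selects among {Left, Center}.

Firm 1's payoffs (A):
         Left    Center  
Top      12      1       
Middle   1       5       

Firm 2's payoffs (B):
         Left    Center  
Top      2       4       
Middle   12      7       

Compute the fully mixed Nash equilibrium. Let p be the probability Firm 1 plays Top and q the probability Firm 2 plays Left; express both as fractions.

In a mixed NE each player is indifferent between their pure strategies, so the opponent's mix sets the indifference.
Firm 2 indifferent between Left and Center: p·2 + (1−p)·12 = p·4 + (1−p)·7 ⟹ 12 + (-10)p = 7 + (-3)p ⟹ p = 5/7.
Firm 1 indifferent between Top and Middle: q·12 + (1−q)·1 = q·1 + (1−q)·5 ⟹ 1 + 11q = 5 + (-4)q ⟹ q = 4/15.

p = 5/7, q = 4/15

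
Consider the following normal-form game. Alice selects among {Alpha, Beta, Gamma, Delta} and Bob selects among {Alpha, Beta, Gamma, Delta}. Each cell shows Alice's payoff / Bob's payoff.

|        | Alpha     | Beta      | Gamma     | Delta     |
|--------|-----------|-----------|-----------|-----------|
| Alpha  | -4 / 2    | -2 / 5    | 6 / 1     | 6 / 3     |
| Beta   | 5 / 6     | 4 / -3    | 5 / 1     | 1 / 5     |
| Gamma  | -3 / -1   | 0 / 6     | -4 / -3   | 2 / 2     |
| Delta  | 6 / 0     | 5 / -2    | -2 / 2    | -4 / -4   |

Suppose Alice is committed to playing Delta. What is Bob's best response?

Gamma

With Alice fixed at Delta, Bob's payoffs are: Alpha → 0, Beta → -2, Gamma → 2, Delta → -4.
The maximum is 2, achieved by Gamma.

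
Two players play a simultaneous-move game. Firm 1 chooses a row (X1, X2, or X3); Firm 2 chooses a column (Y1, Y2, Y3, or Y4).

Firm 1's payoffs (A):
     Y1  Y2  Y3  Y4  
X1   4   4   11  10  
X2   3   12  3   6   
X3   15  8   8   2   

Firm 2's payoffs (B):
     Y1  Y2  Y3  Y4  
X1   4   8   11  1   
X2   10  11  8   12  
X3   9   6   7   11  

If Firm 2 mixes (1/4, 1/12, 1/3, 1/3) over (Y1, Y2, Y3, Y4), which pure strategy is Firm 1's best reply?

X1

Firm 1's best reply maximizes expected payoff against the mix.
X1: (1/4)·4 + (1/12)·4 + (1/3)·11 + (1/3)·10 = 25/3
X2: (1/4)·3 + (1/12)·12 + (1/3)·3 + (1/3)·6 = 19/4
X3: (1/4)·15 + (1/12)·8 + (1/3)·8 + (1/3)·2 = 31/4
Highest expected payoff is 25/3, from X1.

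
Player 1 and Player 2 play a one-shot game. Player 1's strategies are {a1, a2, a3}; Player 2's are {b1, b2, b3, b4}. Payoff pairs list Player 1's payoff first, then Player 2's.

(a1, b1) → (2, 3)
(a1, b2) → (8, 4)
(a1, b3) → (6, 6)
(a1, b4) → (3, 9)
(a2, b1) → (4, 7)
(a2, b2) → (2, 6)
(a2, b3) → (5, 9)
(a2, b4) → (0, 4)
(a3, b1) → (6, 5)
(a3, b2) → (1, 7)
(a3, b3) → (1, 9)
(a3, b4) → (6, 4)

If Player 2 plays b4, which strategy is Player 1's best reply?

a3

With Player 2 fixed at b4, Player 1's payoffs are: a1 → 3, a2 → 0, a3 → 6.
The maximum is 6, achieved by a3.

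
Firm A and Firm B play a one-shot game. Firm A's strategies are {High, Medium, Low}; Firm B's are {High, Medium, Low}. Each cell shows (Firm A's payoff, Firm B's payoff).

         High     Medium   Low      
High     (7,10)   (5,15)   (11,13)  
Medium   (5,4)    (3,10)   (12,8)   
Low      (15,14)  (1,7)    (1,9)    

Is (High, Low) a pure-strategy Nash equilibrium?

No

Holding Firm B at Low: Firm A gets 11 from High but could get 12 by switching to Medium. Firm A has a profitable deviation.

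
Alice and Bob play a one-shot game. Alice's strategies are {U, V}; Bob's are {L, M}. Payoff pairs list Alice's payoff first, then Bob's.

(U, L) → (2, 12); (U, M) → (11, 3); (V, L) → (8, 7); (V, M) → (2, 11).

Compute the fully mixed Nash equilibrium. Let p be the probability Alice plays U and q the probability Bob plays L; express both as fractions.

p = 4/13, q = 3/5

Each player's mixing probability is pinned down by making the *other* player indifferent.
Bob indifferent between L and M: p·12 + (1−p)·7 = p·3 + (1−p)·11 ⟹ 7 + 5p = 11 + (-8)p ⟹ p = 4/13.
Alice indifferent between U and V: q·2 + (1−q)·11 = q·8 + (1−q)·2 ⟹ 11 + (-9)q = 2 + 6q ⟹ q = 3/5.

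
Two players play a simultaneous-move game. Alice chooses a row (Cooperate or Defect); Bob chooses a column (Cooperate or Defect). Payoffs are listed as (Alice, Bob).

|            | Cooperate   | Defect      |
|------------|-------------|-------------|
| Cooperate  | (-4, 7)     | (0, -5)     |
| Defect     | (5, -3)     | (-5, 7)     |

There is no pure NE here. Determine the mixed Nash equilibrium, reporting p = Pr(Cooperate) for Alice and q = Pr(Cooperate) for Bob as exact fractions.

Each player's mixing probability is pinned down by making the *other* player indifferent.
Bob indifferent between Cooperate and Defect: p·7 + (1−p)·(-3) = p·(-5) + (1−p)·7 ⟹ (-3) + 10p = 7 + (-12)p ⟹ p = 5/11.
Alice indifferent between Cooperate and Defect: q·(-4) + (1−q)·0 = q·5 + (1−q)·(-5) ⟹ 0 + (-4)q = (-5) + 10q ⟹ q = 5/14.

p = 5/11, q = 5/14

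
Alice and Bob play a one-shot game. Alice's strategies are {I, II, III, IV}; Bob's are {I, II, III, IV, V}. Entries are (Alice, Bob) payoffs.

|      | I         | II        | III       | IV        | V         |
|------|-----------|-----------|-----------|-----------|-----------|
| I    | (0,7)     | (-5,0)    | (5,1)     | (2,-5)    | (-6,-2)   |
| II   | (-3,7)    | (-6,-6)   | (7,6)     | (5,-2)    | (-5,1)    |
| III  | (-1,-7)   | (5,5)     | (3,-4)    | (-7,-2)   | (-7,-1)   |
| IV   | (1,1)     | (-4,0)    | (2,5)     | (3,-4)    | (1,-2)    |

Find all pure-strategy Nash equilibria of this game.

Check mutual best responses: a cell is a NE iff neither player can gain by unilaterally deviating.
Alice's best responses — vs I: IV (payoff 1); vs II: III (payoff 5); vs III: II (payoff 7); vs IV: II (payoff 5); vs V: IV (payoff 1).
Bob's best responses — vs I: I (payoff 7); vs II: I (payoff 7); vs III: II (payoff 5); vs IV: III (payoff 5).
The only mutual best response is (III, II); neither player gains by switching there.

(III, II)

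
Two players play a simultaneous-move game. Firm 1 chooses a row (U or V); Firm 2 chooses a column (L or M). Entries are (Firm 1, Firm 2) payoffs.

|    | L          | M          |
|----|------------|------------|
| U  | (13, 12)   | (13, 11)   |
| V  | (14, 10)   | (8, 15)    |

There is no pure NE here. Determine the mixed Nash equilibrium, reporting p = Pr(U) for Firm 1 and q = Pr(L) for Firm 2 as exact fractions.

Each player's mixing probability is pinned down by making the *other* player indifferent.
Firm 2 indifferent between L and M: p·12 + (1−p)·10 = p·11 + (1−p)·15 ⟹ 10 + 2p = 15 + (-4)p ⟹ p = 5/6.
Firm 1 indifferent between U and V: q·13 + (1−q)·13 = q·14 + (1−q)·8 ⟹ 13 + 0q = 8 + 6q ⟹ q = 5/6.

p = 5/6, q = 5/6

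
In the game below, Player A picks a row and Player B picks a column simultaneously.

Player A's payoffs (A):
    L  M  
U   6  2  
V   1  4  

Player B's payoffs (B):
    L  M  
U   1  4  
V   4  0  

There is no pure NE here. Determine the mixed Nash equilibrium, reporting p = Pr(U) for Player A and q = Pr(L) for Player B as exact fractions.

Each player's mixing probability is pinned down by making the *other* player indifferent.
Player B indifferent between L and M: p·1 + (1−p)·4 = p·4 + (1−p)·0 ⟹ 4 + (-3)p = 0 + 4p ⟹ p = 4/7.
Player A indifferent between U and V: q·6 + (1−q)·2 = q·1 + (1−q)·4 ⟹ 2 + 4q = 4 + (-3)q ⟹ q = 2/7.

p = 4/7, q = 2/7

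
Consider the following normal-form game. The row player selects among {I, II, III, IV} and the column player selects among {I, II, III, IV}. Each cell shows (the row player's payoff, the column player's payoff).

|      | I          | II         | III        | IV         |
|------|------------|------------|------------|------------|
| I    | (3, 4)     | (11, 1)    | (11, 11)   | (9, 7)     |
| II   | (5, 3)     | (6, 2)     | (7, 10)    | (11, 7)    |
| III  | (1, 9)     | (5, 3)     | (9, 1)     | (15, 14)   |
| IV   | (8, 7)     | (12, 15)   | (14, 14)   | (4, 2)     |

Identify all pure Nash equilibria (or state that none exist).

Find each player's best response to every opponent strategy; NE are the intersections.
The row player's best responses — vs I: IV (payoff 8); vs II: IV (payoff 12); vs III: IV (payoff 14); vs IV: III (payoff 15).
The column player's best responses — vs I: III (payoff 11); vs II: III (payoff 10); vs III: IV (payoff 14); vs IV: II (payoff 15).
Mutual best responses occur at (III, IV) and (IV, II); at each, neither player gains by switching.

(III, IV) and (IV, II)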